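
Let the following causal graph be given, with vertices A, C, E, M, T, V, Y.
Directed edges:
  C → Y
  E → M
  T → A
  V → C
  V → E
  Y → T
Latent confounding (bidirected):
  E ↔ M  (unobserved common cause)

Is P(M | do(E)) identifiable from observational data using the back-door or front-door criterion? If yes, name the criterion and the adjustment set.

P(M|do(E)): not identifiable (no BD/FD set).

desc(E)\{E}={M}; candidates ⊆ {A,C,T,V,Y}.
E↔M: latent back-door arc(s) into E.
size 0: {}; under {} E still reaches {A,C,M,T,V,Y} ∋ M.
size 1: {A}, {C}, {T} …(+2); under {A} E still reaches {C,M,T,V,Y} ∋ M.
size 2: {A,C}, {A,T}, {A,V} …(+7); under {A,C} E still reaches {M,V} ∋ M.
E↔M cannot be blocked by any observed set — no back-door set.
No mediator lies on a directed E→…→M path.
Neither criterion identifies P(M|do(E)) in this graph.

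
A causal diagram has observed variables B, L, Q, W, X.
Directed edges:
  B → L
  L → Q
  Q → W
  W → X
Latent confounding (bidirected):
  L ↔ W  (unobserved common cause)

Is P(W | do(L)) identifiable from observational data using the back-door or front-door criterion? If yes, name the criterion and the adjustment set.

P(W|do(L)): frontdoor, adjust for {Q}.

desc(L)\{L}={Q,W,X}; candidates ⊆ {B}.
L↔W: latent back-door arc(s) into L.
size 0: {}; under {} L still reaches {B,W,X} ∋ W.
size 1: {B}; under {B} L still reaches {W,X} ∋ W.
L↔W cannot be blocked by any observed set — no back-door set.
{Q}: (i) intercepts every directed L→W path; (ii) no back-door L→{Q}; (iii) {L} blocks every back-door {Q}→W. Front-door holds.
P(W|do(L)) = Σ_{Q} P(Q|L) Σ_{L'} P(W|Q,L')P(L').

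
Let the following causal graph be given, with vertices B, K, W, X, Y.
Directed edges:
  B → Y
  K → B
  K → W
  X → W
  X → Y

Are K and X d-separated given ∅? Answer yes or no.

Bayes-Ball from K | ∅ reaches {B,W,Y}.
X ∉ reach(K|∅) ⇒ K ⊥ X | ∅.

Yes — K ⊥ X | ∅.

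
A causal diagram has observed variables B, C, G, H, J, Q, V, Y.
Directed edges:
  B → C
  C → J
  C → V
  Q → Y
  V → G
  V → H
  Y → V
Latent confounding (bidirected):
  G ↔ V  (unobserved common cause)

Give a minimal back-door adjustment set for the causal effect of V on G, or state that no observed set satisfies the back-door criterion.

desc(V)\{V}={G,H}; candidates ⊆ {B,C,J,Q,Y}.
V↔G: latent back-door arc(s) into V.
size 0: {}; under {} V still reaches {B,C,G,J,Q,Y} ∋ G.
size 1: {B}, {C}, {J} …(+2); under {B} V still reaches {C,G,J,Q,Y} ∋ G.
size 2: {B,C}, {B,J}, {B,Q} …(+7); under {B,C} V still reaches {G,Q,Y} ∋ G.
V↔G cannot be blocked by any observed set — no back-door set.

V→G: no observed back-door set.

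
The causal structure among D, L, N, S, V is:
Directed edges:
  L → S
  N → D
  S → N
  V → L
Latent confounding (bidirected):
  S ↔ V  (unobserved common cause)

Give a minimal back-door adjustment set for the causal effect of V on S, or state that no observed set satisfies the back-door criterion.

desc(V)\{V}={D,L,N,S}; candidates ⊆ {—}.
V↔S: latent back-door arc(s) into V.
size 0: {}; under {} V still reaches {D,N,S} ∋ S.
V↔S cannot be blocked by any observed set — no back-door set.

V→S: no observed back-door set.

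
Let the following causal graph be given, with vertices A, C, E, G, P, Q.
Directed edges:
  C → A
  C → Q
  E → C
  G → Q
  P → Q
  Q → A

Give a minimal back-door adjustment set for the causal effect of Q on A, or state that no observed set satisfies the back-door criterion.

Q→A: minimal back-door set {C}.

desc(Q)\{Q}={A}; candidates ⊆ {C,E,G,P}.
size 0: {}; under {} Q still reaches {A,C,E,G,P} ∋ A.
{C}: Q⊥A given {C} in G with Q→· removed — back-door holds.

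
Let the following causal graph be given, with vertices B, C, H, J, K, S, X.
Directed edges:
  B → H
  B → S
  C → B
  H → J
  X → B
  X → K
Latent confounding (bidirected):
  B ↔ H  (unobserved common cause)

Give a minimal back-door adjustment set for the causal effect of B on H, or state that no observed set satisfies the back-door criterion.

desc(B)\{B}={H,J,S}; candidates ⊆ {C,K,X}.
B↔H: latent back-door arc(s) into B.
size 0: {}; under {} B still reaches {C,H,J,K,X} ∋ H.
size 1: {C}, {K}, {X}; under {C} B still reaches {H,J,K,X} ∋ H.
size 2: {C,K}, {C,X}, {K,X}; under {C,K} B still reaches {H,J,X} ∋ H.
B↔H cannot be blocked by any observed set — no back-door set.

B→H: no observed back-door set.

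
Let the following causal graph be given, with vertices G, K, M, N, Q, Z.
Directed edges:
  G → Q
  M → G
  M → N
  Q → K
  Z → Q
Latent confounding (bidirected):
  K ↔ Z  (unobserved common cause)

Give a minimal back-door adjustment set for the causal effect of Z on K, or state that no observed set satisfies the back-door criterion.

desc(Z)\{Z}={K,Q}; candidates ⊆ {G,M,N}.
Z↔K: latent back-door arc(s) into Z.
size 0: {}; under {} Z still reaches {K} ∋ K.
size 1: {G}, {M}, {N}; under {G} Z still reaches {K} ∋ K.
size 2: {G,M}, {G,N}, {M,N}; under {G,M} Z still reaches {K} ∋ K.
Z↔K cannot be blocked by any observed set — no back-door set.

Z→K: no observed back-door set.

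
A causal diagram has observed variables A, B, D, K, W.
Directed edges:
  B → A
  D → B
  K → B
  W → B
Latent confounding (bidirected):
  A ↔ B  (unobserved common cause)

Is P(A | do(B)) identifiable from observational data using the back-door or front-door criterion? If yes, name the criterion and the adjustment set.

desc(B)\{B}={A}; candidates ⊆ {D,K,W}.
B↔A: latent back-door arc(s) into B.
size 0: {}; under {} B still reaches {A,D,K,W} ∋ A.
size 1: {D}, {K}, {W}; under {D} B still reaches {A,K,W} ∋ A.
size 2: {D,K}, {D,W}, {K,W}; under {D,K} B still reaches {A,W} ∋ A.
B↔A cannot be blocked by any observed set — no back-door set.
No mediator lies on a directed B→…→A path.
Neither criterion identifies P(A|do(B)) in this graph.

P(A|do(B)): not identifiable (no BD/FD set).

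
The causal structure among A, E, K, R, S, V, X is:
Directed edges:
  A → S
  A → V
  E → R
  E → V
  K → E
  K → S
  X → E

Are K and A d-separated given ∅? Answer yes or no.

Bayes-Ball from K | ∅ reaches {E,R,S,V}.
A ∉ reach(K|∅) ⇒ K ⊥ A | ∅.

Yes — K ⊥ A | ∅.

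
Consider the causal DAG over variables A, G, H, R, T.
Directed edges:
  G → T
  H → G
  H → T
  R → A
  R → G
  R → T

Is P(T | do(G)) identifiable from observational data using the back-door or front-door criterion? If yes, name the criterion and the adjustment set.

P(T|do(G)): backdoor, adjust for {H, R}.

desc(G)\{G}={T}; candidates ⊆ {A,H,R}.
size 0: {}; under {} G still reaches {A,H,R,T} ∋ T.
size 1: {A}, {H}, {R}; under {A} G still reaches {H,R,T} ∋ T.
{H,R}: G⊥T given {H,R} in G with G→· removed — back-door holds.
P(T|do(G)) = Σ_{H,R} P(T|G,H,R)·P(H,R).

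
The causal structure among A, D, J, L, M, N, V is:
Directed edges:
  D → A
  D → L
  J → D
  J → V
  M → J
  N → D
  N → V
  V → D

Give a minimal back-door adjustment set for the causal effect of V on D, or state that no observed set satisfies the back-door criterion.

desc(V)\{V}={A,D,L}; candidates ⊆ {J,M,N}.
size 0: {}; under {} V still reaches {A,D,J,L,M,N} ∋ D.
size 1: {J}, {M}, {N}; under {J} V still reaches {A,D,L,N} ∋ D.
{J,N}: V⊥D given {J,N} in G with V→· removed — back-door holds.

V→D: minimal back-door set {J, N}.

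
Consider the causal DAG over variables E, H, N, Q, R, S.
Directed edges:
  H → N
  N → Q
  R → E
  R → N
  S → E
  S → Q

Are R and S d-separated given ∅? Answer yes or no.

Bayes-Ball from R | ∅ reaches {E,N,Q}.
S ∉ reach(R|∅) ⇒ R ⊥ S | ∅.

Yes — R ⊥ S | ∅.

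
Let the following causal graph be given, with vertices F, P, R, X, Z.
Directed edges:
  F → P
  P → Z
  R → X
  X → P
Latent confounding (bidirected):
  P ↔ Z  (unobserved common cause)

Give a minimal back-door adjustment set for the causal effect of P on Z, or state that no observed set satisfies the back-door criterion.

P→Z: no observed back-door set.

desc(P)\{P}={Z}; candidates ⊆ {F,R,X}.
P↔Z: latent back-door arc(s) into P.
size 0: {}; under {} P still reaches {F,R,X,Z} ∋ Z.
size 1: {F}, {R}, {X}; under {F} P still reaches {R,X,Z} ∋ Z.
size 2: {F,R}, {F,X}, {R,X}; under {F,R} P still reaches {X,Z} ∋ Z.
P↔Z cannot be blocked by any observed set — no back-door set.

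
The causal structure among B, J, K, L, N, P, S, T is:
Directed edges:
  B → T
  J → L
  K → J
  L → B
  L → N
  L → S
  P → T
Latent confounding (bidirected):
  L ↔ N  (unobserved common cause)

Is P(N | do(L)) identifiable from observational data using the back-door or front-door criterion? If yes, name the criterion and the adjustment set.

desc(L)\{L}={B,N,S,T}; candidates ⊆ {J,K,P}.
L↔N: latent back-door arc(s) into L.
size 0: {}; under {} L still reaches {J,K,N} ∋ N.
size 1: {J}, {K}, {P}; under {J} L still reaches {N} ∋ N.
size 2: {J,K}, {J,P}, {K,P}; under {J,K} L still reaches {N} ∋ N.
L↔N cannot be blocked by any observed set — no back-door set.
No mediator lies on a directed L→…→N path.
Neither criterion identifies P(N|do(L)) in this graph.

P(N|do(L)): not identifiable (no BD/FD set).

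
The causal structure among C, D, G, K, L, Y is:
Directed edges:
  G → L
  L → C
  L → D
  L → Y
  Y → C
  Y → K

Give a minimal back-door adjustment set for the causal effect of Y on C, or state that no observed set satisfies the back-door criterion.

Y→C: minimal back-door set {L}.

desc(Y)\{Y}={C,K}; candidates ⊆ {D,G,L}.
size 0: {}; under {} Y still reaches {C,D,G,L} ∋ C.
{L}: Y⊥C given {L} in G with Y→· removed — back-door holds.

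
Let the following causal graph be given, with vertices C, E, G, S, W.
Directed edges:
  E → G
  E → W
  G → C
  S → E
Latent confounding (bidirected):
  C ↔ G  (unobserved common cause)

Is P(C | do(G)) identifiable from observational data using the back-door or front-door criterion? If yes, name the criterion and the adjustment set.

P(C|do(G)): not identifiable (no BD/FD set).

desc(G)\{G}={C}; candidates ⊆ {E,S,W}.
G↔C: latent back-door arc(s) into G.
size 0: {}; under {} G still reaches {C,E,S,W} ∋ C.
size 1: {E}, {S}, {W}; under {E} G still reaches {C} ∋ C.
size 2: {E,S}, {E,W}, {S,W}; under {E,S} G still reaches {C} ∋ C.
G↔C cannot be blocked by any observed set — no back-door set.
No mediator lies on a directed G→…→C path.
Neither criterion identifies P(C|do(G)) in this graph.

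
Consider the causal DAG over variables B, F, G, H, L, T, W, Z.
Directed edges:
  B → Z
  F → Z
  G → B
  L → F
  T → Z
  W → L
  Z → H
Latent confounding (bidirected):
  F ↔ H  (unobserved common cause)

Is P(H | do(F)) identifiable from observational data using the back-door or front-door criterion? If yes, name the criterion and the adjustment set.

desc(F)\{F}={H,Z}; candidates ⊆ {B,G,L,T,W}.
F↔H: latent back-door arc(s) into F.
size 0: {}; under {} F still reaches {H,L,W} ∋ H.
size 1: {B}, {G}, {L} …(+2); under {B} F still reaches {H,L,W} ∋ H.
size 2: {B,G}, {B,L}, {B,T} …(+7); under {B,G} F still reaches {H,L,W} ∋ H.
F↔H cannot be blocked by any observed set — no back-door set.
{Z}: (i) intercepts every directed F→H path; (ii) no back-door F→{Z}; (iii) {F} blocks every back-door {Z}→H. Front-door holds.
P(H|do(F)) = Σ_{Z} P(Z|F) Σ_{F'} P(H|Z,F')P(F').

P(H|do(F)): frontdoor, adjust for {Z}.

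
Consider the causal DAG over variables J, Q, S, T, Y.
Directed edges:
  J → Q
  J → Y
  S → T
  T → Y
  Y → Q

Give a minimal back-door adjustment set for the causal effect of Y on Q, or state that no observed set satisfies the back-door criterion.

desc(Y)\{Y}={Q}; candidates ⊆ {J,S,T}.
size 0: {}; under {} Y still reaches {J,Q,S,T} ∋ Q.
{J}: Y⊥Q given {J} in G with Y→· removed — back-door holds.

Y→Q: minimal back-door set {J}.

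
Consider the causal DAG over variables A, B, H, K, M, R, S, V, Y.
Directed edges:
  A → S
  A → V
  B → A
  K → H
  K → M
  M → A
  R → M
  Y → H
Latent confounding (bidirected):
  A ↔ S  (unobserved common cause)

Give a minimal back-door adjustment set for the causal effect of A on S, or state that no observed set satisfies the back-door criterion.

A→S: no observed back-door set.

desc(A)\{A}={S,V}; candidates ⊆ {B,H,K,M,R,Y}.
A↔S: latent back-door arc(s) into A.
size 0: {}; under {} A still reaches {B,H,K,M,R,S} ∋ S.
size 1: {B}, {H}, {K} …(+3); under {B} A still reaches {H,K,M,R,S} ∋ S.
size 2: {B,H}, {B,K}, {B,M} …(+12); under {B,H} A still reaches {K,M,R,S,Y} ∋ S.
A↔S cannot be blocked by any observed set — no back-door set.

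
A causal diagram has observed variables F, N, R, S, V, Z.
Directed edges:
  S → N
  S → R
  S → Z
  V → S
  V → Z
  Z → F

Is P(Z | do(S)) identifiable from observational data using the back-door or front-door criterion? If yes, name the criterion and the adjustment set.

P(Z|do(S)): backdoor, adjust for {V}.

desc(S)\{S}={F,N,R,Z}; candidates ⊆ {V}.
size 0: {}; under {} S still reaches {F,V,Z} ∋ Z.
{V}: S⊥Z given {V} in G with S→· removed — back-door holds.
P(Z|do(S)) = Σ_{V} P(Z|S,V)·P(V).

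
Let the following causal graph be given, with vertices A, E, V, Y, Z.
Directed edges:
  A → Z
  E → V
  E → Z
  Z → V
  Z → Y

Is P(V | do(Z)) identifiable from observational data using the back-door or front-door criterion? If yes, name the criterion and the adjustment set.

P(V|do(Z)): backdoor, adjust for {E}.

desc(Z)\{Z}={V,Y}; candidates ⊆ {A,E}.
size 0: {}; under {} Z still reaches {A,E,V} ∋ V.
{E}: Z⊥V given {E} in G with Z→· removed — back-door holds.
P(V|do(Z)) = Σ_{E} P(V|Z,E)·P(E).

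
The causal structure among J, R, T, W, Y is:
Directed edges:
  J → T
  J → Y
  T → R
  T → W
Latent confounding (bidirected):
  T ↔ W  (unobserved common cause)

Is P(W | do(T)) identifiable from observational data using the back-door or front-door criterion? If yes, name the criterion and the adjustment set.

desc(T)\{T}={R,W}; candidates ⊆ {J,Y}.
T↔W: latent back-door arc(s) into T.
size 0: {}; under {} T still reaches {J,W,Y} ∋ W.
size 1: {J}, {Y}; under {J} T still reaches {W} ∋ W.
size 2: {J,Y}; under {J,Y} T still reaches {W} ∋ W.
T↔W cannot be blocked by any observed set — no back-door set.
No mediator lies on a directed T→…→W path.
Neither criterion identifies P(W|do(T)) in this graph.

P(W|do(T)): not identifiable (no BD/FD set).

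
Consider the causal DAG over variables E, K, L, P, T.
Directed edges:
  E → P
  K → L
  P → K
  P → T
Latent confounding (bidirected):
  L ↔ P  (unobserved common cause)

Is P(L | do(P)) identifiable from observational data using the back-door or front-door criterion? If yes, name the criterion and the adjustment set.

desc(P)\{P}={K,L,T}; candidates ⊆ {E}.
P↔L: latent back-door arc(s) into P.
size 0: {}; under {} P still reaches {E,L} ∋ L.
size 1: {E}; under {E} P still reaches {L} ∋ L.
P↔L cannot be blocked by any observed set — no back-door set.
{K}: (i) intercepts every directed P→L path; (ii) no back-door P→{K}; (iii) {P} blocks every back-door {K}→L. Front-door holds.
P(L|do(P)) = Σ_{K} P(K|P) Σ_{P'} P(L|K,P')P(P').

P(L|do(P)): frontdoor, adjust for {K}.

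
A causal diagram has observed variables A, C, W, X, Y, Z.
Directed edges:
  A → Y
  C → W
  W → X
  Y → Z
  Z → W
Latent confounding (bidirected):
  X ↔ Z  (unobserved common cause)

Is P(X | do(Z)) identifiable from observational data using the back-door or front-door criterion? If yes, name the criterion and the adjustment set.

P(X|do(Z)): frontdoor, adjust for {W}.

desc(Z)\{Z}={W,X}; candidates ⊆ {A,C,Y}.
Z↔X: latent back-door arc(s) into Z.
size 0: {}; under {} Z still reaches {A,X,Y} ∋ X.
size 1: {A}, {C}, {Y}; under {A} Z still reaches {X,Y} ∋ X.
size 2: {A,C}, {A,Y}, {C,Y}; under {A,C} Z still reaches {X,Y} ∋ X.
Z↔X cannot be blocked by any observed set — no back-door set.
{W}: (i) intercepts every directed Z→X path; (ii) no back-door Z→{W}; (iii) {Z} blocks every back-door {W}→X. Front-door holds.
P(X|do(Z)) = Σ_{W} P(W|Z) Σ_{Z'} P(X|W,Z')P(Z').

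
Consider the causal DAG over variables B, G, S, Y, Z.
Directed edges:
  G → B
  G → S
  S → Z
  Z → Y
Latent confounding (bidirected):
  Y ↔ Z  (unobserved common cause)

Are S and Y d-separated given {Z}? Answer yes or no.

No — S and Y are d-connected given {Z}.

Bayes-Ball from S | {Z} reaches {B,G,Y}.
Y ∈ reach(S|{Z}) ⇒ S ⊥̸ Y | {Z}.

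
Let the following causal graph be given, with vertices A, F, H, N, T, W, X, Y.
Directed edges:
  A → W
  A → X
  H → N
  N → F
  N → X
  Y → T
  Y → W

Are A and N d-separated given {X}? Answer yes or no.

Bayes-Ball from A | {X} reaches {F,H,N,W}.
N ∈ reach(A|{X}) ⇒ A ⊥̸ N | {X}.

No — A and N are d-connected given {X}.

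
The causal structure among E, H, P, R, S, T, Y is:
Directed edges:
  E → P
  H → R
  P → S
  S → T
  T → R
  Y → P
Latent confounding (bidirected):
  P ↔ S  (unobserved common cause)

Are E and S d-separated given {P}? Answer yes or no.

No — E and S are d-connected given {P}.

Bayes-Ball from E | {P} reaches {R,S,T,Y}.
S ∈ reach(E|{P}) ⇒ E ⊥̸ S | {P}.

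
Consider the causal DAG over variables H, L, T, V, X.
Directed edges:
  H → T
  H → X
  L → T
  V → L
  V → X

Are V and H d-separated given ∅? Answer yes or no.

Bayes-Ball from V | ∅ reaches {L,T,X}.
H ∉ reach(V|∅) ⇒ V ⊥ H | ∅.

Yes — V ⊥ H | ∅.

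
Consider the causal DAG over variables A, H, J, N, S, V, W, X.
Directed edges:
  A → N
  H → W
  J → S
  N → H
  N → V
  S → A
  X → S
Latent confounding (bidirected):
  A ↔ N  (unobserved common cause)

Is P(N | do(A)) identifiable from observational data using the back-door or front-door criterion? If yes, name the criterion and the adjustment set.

desc(A)\{A}={H,N,V,W}; candidates ⊆ {J,S,X}.
A↔N: latent back-door arc(s) into A.
size 0: {}; under {} A still reaches {H,J,N,S,V,W,X} ∋ N.
size 1: {J}, {S}, {X}; under {J} A still reaches {H,N,S,V,W,X} ∋ N.
size 2: {J,S}, {J,X}, {S,X}; under {J,S} A still reaches {H,N,V,W} ∋ N.
A↔N cannot be blocked by any observed set — no back-door set.
No mediator lies on a directed A→…→N path.
Neither criterion identifies P(N|do(A)) in this graph.

P(N|do(A)): not identifiable (no BD/FD set).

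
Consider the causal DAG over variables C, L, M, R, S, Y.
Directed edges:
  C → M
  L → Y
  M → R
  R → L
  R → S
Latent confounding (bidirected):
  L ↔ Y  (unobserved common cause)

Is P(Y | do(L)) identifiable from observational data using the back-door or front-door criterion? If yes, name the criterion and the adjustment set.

desc(L)\{L}={Y}; candidates ⊆ {C,M,R,S}.
L↔Y: latent back-door arc(s) into L.
size 0: {}; under {} L still reaches {C,M,R,S,Y} ∋ Y.
size 1: {C}, {M}, {R} …(+1); under {C} L still reaches {M,R,S,Y} ∋ Y.
size 2: {C,M}, {C,R}, {C,S} …(+3); under {C,M} L still reaches {R,S,Y} ∋ Y.
L↔Y cannot be blocked by any observed set — no back-door set.
No mediator lies on a directed L→…→Y path.
Neither criterion identifies P(Y|do(L)) in this graph.

P(Y|do(L)): not identifiable (no BD/FD set).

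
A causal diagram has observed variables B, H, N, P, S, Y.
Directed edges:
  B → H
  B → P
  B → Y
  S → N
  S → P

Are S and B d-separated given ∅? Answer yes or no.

Bayes-Ball from S | ∅ reaches {N,P}.
B ∉ reach(S|∅) ⇒ S ⊥ B | ∅.

Yes — S ⊥ B | ∅.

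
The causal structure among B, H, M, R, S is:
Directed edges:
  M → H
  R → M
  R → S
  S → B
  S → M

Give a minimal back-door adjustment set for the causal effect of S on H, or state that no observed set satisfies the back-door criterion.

desc(S)\{S}={B,H,M}; candidates ⊆ {R}.
size 0: {}; under {} S still reaches {H,M,R} ∋ H.
{R}: S⊥H given {R} in G with S→· removed — back-door holds.

S→H: minimal back-door set {R}.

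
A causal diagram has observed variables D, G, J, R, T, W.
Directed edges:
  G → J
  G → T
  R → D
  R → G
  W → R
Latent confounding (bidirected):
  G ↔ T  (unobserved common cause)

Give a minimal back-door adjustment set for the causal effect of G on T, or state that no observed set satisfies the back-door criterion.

G→T: no observed back-door set.

desc(G)\{G}={J,T}; candidates ⊆ {D,R,W}.
G↔T: latent back-door arc(s) into G.
size 0: {}; under {} G still reaches {D,R,T,W} ∋ T.
size 1: {D}, {R}, {W}; under {D} G still reaches {R,T,W} ∋ T.
size 2: {D,R}, {D,W}, {R,W}; under {D,R} G still reaches {T} ∋ T.
G↔T cannot be blocked by any observed set — no back-door set.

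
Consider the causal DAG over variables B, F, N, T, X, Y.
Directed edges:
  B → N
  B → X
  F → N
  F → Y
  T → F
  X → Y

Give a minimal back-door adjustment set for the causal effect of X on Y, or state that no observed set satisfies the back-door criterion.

desc(X)\{X}={Y}; candidates ⊆ {B,F,N,T}.
∅: X⊥Y given ∅ in G with X→· removed — back-door holds.

X→Y: minimal back-door set ∅.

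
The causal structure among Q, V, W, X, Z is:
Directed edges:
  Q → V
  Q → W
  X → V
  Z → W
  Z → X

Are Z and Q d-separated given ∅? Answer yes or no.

Bayes-Ball from Z | ∅ reaches {V,W,X}.
Q ∉ reach(Z|∅) ⇒ Z ⊥ Q | ∅.

Yes — Z ⊥ Q | ∅.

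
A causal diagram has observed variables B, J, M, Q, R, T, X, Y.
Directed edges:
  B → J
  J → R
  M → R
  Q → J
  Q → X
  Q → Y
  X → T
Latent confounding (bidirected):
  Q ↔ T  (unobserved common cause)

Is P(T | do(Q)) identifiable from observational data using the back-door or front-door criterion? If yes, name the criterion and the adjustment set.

P(T|do(Q)): frontdoor, adjust for {X}.

desc(Q)\{Q}={J,R,T,X,Y}; candidates ⊆ {B,M}.
Q↔T: latent back-door arc(s) into Q.
size 0: {}; under {} Q still reaches {T} ∋ T.
size 1: {B}, {M}; under {B} Q still reaches {T} ∋ T.
size 2: {B,M}; under {B,M} Q still reaches {T} ∋ T.
Q↔T cannot be blocked by any observed set — no back-door set.
{X}: (i) intercepts every directed Q→T path; (ii) no back-door Q→{X}; (iii) {Q} blocks every back-door {X}→T. Front-door holds.
P(T|do(Q)) = Σ_{X} P(X|Q) Σ_{Q'} P(T|X,Q')P(Q').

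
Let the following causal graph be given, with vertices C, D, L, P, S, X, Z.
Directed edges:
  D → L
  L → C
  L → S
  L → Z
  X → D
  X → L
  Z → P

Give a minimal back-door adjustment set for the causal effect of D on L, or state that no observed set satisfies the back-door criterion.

D→L: minimal back-door set {X}.

desc(D)\{D}={C,L,P,S,Z}; candidates ⊆ {X}.
size 0: {}; under {} D still reaches {C,L,P,S,X,Z} ∋ L.
{X}: D⊥L given {X} in G with D→· removed — back-door holds.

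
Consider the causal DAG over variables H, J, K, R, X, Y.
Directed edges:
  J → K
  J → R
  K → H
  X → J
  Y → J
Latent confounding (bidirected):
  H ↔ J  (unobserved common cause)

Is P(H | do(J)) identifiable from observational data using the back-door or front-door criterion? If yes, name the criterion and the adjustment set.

desc(J)\{J}={H,K,R}; candidates ⊆ {X,Y}.
J↔H: latent back-door arc(s) into J.
size 0: {}; under {} J still reaches {H,X,Y} ∋ H.
size 1: {X}, {Y}; under {X} J still reaches {H,Y} ∋ H.
size 2: {X,Y}; under {X,Y} J still reaches {H} ∋ H.
J↔H cannot be blocked by any observed set — no back-door set.
{K}: (i) intercepts every directed J→H path; (ii) no back-door J→{K}; (iii) {J} blocks every back-door {K}→H. Front-door holds.
P(H|do(J)) = Σ_{K} P(K|J) Σ_{J'} P(H|K,J')P(J').

P(H|do(J)): frontdoor, adjust for {K}.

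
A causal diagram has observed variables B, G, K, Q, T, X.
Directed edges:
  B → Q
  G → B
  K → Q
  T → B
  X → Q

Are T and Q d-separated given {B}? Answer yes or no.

Yes — T ⊥ Q | {B}.

Bayes-Ball from T | {B} reaches {G}.
Q ∉ reach(T|{B}) ⇒ T ⊥ Q | {B}.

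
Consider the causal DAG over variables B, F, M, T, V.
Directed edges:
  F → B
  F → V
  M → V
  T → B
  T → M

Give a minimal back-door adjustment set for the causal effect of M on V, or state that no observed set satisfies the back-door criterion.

M→V: minimal back-door set ∅.

desc(M)\{M}={V}; candidates ⊆ {B,F,T}.
∅: M⊥V given ∅ in G with M→· removed — back-door holds.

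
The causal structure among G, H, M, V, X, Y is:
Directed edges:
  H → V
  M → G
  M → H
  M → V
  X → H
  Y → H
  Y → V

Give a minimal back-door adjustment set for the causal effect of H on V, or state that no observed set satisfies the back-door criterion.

H→V: minimal back-door set {M, Y}.

desc(H)\{H}={V}; candidates ⊆ {G,M,X,Y}.
size 0: {}; under {} H still reaches {G,M,V,X,Y} ∋ V.
size 1: {G}, {M}, {X} …(+1); under {G} H still reaches {M,V,X,Y} ∋ V.
{M,Y}: H⊥V given {M,Y} in G with H→· removed — back-door holds.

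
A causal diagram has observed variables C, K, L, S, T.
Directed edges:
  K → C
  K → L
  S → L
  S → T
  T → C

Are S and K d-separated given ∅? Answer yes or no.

Yes — S ⊥ K | ∅.

Bayes-Ball from S | ∅ reaches {C,L,T}.
K ∉ reach(S|∅) ⇒ S ⊥ K | ∅.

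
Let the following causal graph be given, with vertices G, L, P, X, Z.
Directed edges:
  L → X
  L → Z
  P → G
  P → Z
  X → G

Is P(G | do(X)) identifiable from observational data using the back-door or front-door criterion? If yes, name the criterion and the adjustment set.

desc(X)\{X}={G}; candidates ⊆ {L,P,Z}.
∅: X⊥G given ∅ in G with X→· removed — back-door holds.
P(G|do(X)) = P(G|X) — no adjustment needed.

P(G|do(X)): backdoor, adjust for ∅.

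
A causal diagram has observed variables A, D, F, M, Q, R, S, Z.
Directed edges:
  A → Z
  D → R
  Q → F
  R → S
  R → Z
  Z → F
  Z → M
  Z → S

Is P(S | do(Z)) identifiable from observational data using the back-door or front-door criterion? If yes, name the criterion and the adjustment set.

P(S|do(Z)): backdoor, adjust for {R}.

desc(Z)\{Z}={F,M,S}; candidates ⊆ {A,D,Q,R}.
size 0: {}; under {} Z still reaches {A,D,R,S} ∋ S.
{R}: Z⊥S given {R} in G with Z→· removed — back-door holds.
P(S|do(Z)) = Σ_{R} P(S|Z,R)·P(R).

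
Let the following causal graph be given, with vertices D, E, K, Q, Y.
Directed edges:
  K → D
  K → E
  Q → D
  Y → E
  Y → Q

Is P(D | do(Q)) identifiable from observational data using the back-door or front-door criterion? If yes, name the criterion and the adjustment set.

P(D|do(Q)): backdoor, adjust for ∅.

desc(Q)\{Q}={D}; candidates ⊆ {E,K,Y}.
∅: Q⊥D given ∅ in G with Q→· removed — back-door holds.
P(D|do(Q)) = P(D|Q) — no adjustment needed.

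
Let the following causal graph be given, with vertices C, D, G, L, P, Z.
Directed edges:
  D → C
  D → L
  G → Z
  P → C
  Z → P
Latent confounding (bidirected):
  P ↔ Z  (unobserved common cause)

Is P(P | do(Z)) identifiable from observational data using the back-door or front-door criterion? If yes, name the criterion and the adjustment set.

P(P|do(Z)): not identifiable (no BD/FD set).

desc(Z)\{Z}={C,P}; candidates ⊆ {D,G,L}.
Z↔P: latent back-door arc(s) into Z.
size 0: {}; under {} Z still reaches {C,G,P} ∋ P.
size 1: {D}, {G}, {L}; under {D} Z still reaches {C,G,P} ∋ P.
size 2: {D,G}, {D,L}, {G,L}; under {D,G} Z still reaches {C,P} ∋ P.
Z↔P cannot be blocked by any observed set — no back-door set.
No mediator lies on a directed Z→…→P path.
Neither criterion identifies P(P|do(Z)) in this graph.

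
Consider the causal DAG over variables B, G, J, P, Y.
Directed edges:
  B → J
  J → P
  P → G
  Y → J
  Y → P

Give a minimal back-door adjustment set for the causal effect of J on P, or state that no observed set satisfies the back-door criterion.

J→P: minimal back-door set {Y}.

desc(J)\{J}={G,P}; candidates ⊆ {B,Y}.
size 0: {}; under {} J still reaches {B,G,P,Y} ∋ P.
{Y}: J⊥P given {Y} in G with J→· removed — back-door holds.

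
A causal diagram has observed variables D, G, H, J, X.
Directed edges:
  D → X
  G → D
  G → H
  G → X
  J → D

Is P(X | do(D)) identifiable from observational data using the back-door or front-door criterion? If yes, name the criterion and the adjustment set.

P(X|do(D)): backdoor, adjust for {G}.

desc(D)\{D}={X}; candidates ⊆ {G,H,J}.
size 0: {}; under {} D still reaches {G,H,J,X} ∋ X.
{G}: D⊥X given {G} in G with D→· removed — back-door holds.
P(X|do(D)) = Σ_{G} P(X|D,G)·P(G).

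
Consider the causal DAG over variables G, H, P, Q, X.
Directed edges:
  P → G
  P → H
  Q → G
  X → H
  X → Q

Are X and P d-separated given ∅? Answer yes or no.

Bayes-Ball from X | ∅ reaches {G,H,Q}.
P ∉ reach(X|∅) ⇒ X ⊥ P | ∅.

Yes — X ⊥ P | ∅.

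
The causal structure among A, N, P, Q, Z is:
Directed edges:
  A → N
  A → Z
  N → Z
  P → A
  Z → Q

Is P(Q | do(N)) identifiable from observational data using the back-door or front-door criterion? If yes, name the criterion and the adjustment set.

desc(N)\{N}={Q,Z}; candidates ⊆ {A,P}.
size 0: {}; under {} N still reaches {A,P,Q,Z} ∋ Q.
{A}: N⊥Q given {A} in G with N→· removed — back-door holds.
P(Q|do(N)) = Σ_{A} P(Q|N,A)·P(A).

P(Q|do(N)): backdoor, adjust for {A}.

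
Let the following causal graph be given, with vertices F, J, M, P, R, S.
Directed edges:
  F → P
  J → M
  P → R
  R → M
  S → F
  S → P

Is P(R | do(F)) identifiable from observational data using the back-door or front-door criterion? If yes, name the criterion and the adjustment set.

desc(F)\{F}={M,P,R}; candidates ⊆ {J,S}.
size 0: {}; under {} F still reaches {M,P,R,S} ∋ R.
{S}: F⊥R given {S} in G with F→· removed — back-door holds.
P(R|do(F)) = Σ_{S} P(R|F,S)·P(S).

P(R|do(F)): backdoor, adjust for {S}.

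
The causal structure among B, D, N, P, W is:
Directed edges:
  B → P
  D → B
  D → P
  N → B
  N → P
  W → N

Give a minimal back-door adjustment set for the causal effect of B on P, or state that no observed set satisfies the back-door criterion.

B→P: minimal back-door set {D, N}.

desc(B)\{B}={P}; candidates ⊆ {D,N,W}.
size 0: {}; under {} B still reaches {D,N,P,W} ∋ P.
size 1: {D}, {N}, {W}; under {D} B still reaches {N,P,W} ∋ P.
{D,N}: B⊥P given {D,N} in G with B→· removed — back-door holds.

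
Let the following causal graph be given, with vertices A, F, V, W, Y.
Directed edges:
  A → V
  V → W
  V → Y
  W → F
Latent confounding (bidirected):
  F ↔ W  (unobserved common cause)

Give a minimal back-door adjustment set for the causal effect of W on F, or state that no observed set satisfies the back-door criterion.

W→F: no observed back-door set.

desc(W)\{W}={F}; candidates ⊆ {A,V,Y}.
W↔F: latent back-door arc(s) into W.
size 0: {}; under {} W still reaches {A,F,V,Y} ∋ F.
size 1: {A}, {V}, {Y}; under {A} W still reaches {F,V,Y} ∋ F.
size 2: {A,V}, {A,Y}, {V,Y}; under {A,V} W still reaches {F} ∋ F.
W↔F cannot be blocked by any observed set — no back-door set.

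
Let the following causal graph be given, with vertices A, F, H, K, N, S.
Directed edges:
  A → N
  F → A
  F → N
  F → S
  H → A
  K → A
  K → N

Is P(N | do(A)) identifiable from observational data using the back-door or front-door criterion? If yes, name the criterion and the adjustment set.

desc(A)\{A}={N}; candidates ⊆ {F,H,K,S}.
size 0: {}; under {} A still reaches {F,H,K,N,S} ∋ N.
size 1: {F}, {H}, {K} …(+1); under {F} A still reaches {H,K,N} ∋ N.
{F,K}: A⊥N given {F,K} in G with A→· removed — back-door holds.
P(N|do(A)) = Σ_{F,K} P(N|A,F,K)·P(F,K).

P(N|do(A)): backdoor, adjust for {F, K}.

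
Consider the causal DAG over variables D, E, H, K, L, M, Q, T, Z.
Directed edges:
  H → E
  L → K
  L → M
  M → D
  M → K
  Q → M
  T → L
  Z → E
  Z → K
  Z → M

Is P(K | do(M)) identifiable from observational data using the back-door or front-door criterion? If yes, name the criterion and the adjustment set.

P(K|do(M)): backdoor, adjust for {L, Z}.

desc(M)\{M}={D,K}; candidates ⊆ {E,H,L,Q,T,Z}.
size 0: {}; under {} M still reaches {E,K,L,Q,T,Z} ∋ K.
size 1: {E}, {H}, {L} …(+3); under {E} M still reaches {H,K,L,Q,T,Z} ∋ K.
{L,Z}: M⊥K given {L,Z} in G with M→· removed — back-door holds.
P(K|do(M)) = Σ_{L,Z} P(K|M,L,Z)·P(L,Z).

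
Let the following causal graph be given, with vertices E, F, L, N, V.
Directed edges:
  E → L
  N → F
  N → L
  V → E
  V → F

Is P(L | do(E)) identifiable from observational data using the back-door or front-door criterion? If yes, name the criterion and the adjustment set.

P(L|do(E)): backdoor, adjust for ∅.

desc(E)\{E}={L}; candidates ⊆ {F,N,V}.
∅: E⊥L given ∅ in G with E→· removed — back-door holds.
P(L|do(E)) = P(L|E) — no adjustment needed.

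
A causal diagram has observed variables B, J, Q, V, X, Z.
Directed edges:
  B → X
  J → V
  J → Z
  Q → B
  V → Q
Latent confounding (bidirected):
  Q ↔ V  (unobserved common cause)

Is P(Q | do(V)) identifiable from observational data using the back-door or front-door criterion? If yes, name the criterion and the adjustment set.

desc(V)\{V}={B,Q,X}; candidates ⊆ {J,Z}.
V↔Q: latent back-door arc(s) into V.
size 0: {}; under {} V still reaches {B,J,Q,X,Z} ∋ Q.
size 1: {J}, {Z}; under {J} V still reaches {B,Q,X} ∋ Q.
size 2: {J,Z}; under {J,Z} V still reaches {B,Q,X} ∋ Q.
V↔Q cannot be blocked by any observed set — no back-door set.
No mediator lies on a directed V→…→Q path.
Neither criterion identifies P(Q|do(V)) in this graph.

P(Q|do(V)): not identifiable (no BD/FD set).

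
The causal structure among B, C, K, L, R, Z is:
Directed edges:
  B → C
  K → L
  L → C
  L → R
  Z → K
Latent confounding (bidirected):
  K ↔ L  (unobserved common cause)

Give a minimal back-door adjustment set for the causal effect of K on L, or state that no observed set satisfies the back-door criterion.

desc(K)\{K}={C,L,R}; candidates ⊆ {B,Z}.
K↔L: latent back-door arc(s) into K.
size 0: {}; under {} K still reaches {C,L,R,Z} ∋ L.
size 1: {B}, {Z}; under {B} K still reaches {C,L,R,Z} ∋ L.
size 2: {B,Z}; under {B,Z} K still reaches {C,L,R} ∋ L.
K↔L cannot be blocked by any observed set — no back-door set.

K→L: no observed back-door set.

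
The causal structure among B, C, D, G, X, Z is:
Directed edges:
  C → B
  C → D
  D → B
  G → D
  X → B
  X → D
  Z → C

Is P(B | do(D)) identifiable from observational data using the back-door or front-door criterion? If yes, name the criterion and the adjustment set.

desc(D)\{D}={B}; candidates ⊆ {C,G,X,Z}.
size 0: {}; under {} D still reaches {B,C,G,X,Z} ∋ B.
size 1: {C}, {G}, {X} …(+1); under {C} D still reaches {B,G,X} ∋ B.
{C,X}: D⊥B given {C,X} in G with D→· removed — back-door holds.
P(B|do(D)) = Σ_{C,X} P(B|D,C,X)·P(C,X).

P(B|do(D)): backdoor, adjust for {C, X}.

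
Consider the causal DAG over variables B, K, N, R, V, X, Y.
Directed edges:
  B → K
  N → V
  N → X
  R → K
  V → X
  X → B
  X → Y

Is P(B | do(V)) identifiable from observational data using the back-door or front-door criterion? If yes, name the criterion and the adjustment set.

desc(V)\{V}={B,K,X,Y}; candidates ⊆ {N,R}.
size 0: {}; under {} V still reaches {B,K,N,X,Y} ∋ B.
{N}: V⊥B given {N} in G with V→· removed — back-door holds.
P(B|do(V)) = Σ_{N} P(B|V,N)·P(N).

P(B|do(V)): backdoor, adjust for {N}.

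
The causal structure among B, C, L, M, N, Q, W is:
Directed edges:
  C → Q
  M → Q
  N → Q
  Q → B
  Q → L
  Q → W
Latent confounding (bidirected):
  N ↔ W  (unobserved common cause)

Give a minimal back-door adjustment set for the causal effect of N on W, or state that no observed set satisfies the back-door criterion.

desc(N)\{N}={B,L,Q,W}; candidates ⊆ {C,M}.
N↔W: latent back-door arc(s) into N.
size 0: {}; under {} N still reaches {W} ∋ W.
size 1: {C}, {M}; under {C} N still reaches {W} ∋ W.
size 2: {C,M}; under {C,M} N still reaches {W} ∋ W.
N↔W cannot be blocked by any observed set — no back-door set.

N→W: no observed back-door set.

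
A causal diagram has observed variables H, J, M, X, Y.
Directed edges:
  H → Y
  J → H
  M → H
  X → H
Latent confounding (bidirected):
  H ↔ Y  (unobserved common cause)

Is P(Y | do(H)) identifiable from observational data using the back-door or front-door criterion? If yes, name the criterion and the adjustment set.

P(Y|do(H)): not identifiable (no BD/FD set).

desc(H)\{H}={Y}; candidates ⊆ {J,M,X}.
H↔Y: latent back-door arc(s) into H.
size 0: {}; under {} H still reaches {J,M,X,Y} ∋ Y.
size 1: {J}, {M}, {X}; under {J} H still reaches {M,X,Y} ∋ Y.
size 2: {J,M}, {J,X}, {M,X}; under {J,M} H still reaches {X,Y} ∋ Y.
H↔Y cannot be blocked by any observed set — no back-door set.
No mediator lies on a directed H→…→Y path.
Neither criterion identifies P(Y|do(H)) in this graph.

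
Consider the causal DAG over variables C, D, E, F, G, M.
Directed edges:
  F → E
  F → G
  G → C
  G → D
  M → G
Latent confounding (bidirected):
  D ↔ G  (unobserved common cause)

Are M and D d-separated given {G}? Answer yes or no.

Bayes-Ball from M | {G} reaches {D,E,F}.
D ∈ reach(M|{G}) ⇒ M ⊥̸ D | {G}.

No — M and D are d-connected given {G}.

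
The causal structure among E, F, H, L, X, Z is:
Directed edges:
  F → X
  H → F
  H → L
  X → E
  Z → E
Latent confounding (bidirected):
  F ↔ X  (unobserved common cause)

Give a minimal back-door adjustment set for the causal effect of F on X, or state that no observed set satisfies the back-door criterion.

F→X: no observed back-door set.

desc(F)\{F}={E,X}; candidates ⊆ {H,L,Z}.
F↔X: latent back-door arc(s) into F.
size 0: {}; under {} F still reaches {E,H,L,X} ∋ X.
size 1: {H}, {L}, {Z}; under {H} F still reaches {E,X} ∋ X.
size 2: {H,L}, {H,Z}, {L,Z}; under {H,L} F still reaches {E,X} ∋ X.
F↔X cannot be blocked by any observed set — no back-door set.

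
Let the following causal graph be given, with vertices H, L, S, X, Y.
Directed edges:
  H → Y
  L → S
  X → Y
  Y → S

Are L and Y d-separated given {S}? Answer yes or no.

No — L and Y are d-connected given {S}.

Bayes-Ball from L | {S} reaches {H,X,Y}.
Y ∈ reach(L|{S}) ⇒ L ⊥̸ Y | {S}.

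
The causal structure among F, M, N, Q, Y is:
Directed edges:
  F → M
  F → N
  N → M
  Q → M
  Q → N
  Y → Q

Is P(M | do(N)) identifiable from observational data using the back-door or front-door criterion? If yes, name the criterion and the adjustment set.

desc(N)\{N}={M}; candidates ⊆ {F,Q,Y}.
size 0: {}; under {} N still reaches {F,M,Q,Y} ∋ M.
size 1: {F}, {Q}, {Y}; under {F} N still reaches {M,Q,Y} ∋ M.
{F,Q}: N⊥M given {F,Q} in G with N→· removed — back-door holds.
P(M|do(N)) = Σ_{F,Q} P(M|N,F,Q)·P(F,Q).

P(M|do(N)): backdoor, adjust for {F, Q}.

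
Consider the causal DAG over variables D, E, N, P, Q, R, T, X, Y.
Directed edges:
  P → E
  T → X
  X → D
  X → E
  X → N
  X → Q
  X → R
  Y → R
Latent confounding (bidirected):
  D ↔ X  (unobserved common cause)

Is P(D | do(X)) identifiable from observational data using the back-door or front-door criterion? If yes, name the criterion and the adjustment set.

P(D|do(X)): not identifiable (no BD/FD set).

desc(X)\{X}={D,E,N,Q,R}; candidates ⊆ {P,T,Y}.
X↔D: latent back-door arc(s) into X.
size 0: {}; under {} X still reaches {D,T} ∋ D.
size 1: {P}, {T}, {Y}; under {P} X still reaches {D,T} ∋ D.
size 2: {P,T}, {P,Y}, {T,Y}; under {P,T} X still reaches {D} ∋ D.
X↔D cannot be blocked by any observed set — no back-door set.
No mediator lies on a directed X→…→D path.
Neither criterion identifies P(D|do(X)) in this graph.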